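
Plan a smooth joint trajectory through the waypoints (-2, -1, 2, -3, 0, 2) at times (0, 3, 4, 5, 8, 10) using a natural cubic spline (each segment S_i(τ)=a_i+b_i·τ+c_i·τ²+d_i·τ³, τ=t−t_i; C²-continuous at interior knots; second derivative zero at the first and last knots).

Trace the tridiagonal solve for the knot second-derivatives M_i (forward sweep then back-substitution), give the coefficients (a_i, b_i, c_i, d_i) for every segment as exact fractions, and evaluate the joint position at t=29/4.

  seg 0: a=-2 b=-1123/707 c=0 d=4076/19089
  seg 1: a=-1 b=2953/707 c=4076/2121 d=-6572/2121
  seg 2: a=2 b=-2705/2121 c=-15640/2121 d=2580/707
  seg 3: a=-3 b=-10765/2121 c=7580/2121 d=-9854/19089
  seg 4: a=0 b=5153/2121 c=-758/707 d=379/2121
S(29/4) = -49941/22624

Δ: Δ0=1/3, Δ1=3, Δ2=-5, Δ3=1, Δ4=1
row 1: diag=8, rhs=16; c'=1/8, d'=2
row 2: denom=4−1·1/8=31/8; d'=(-48−1·2)/(31/8)=-400/31
row 3: denom=8−1·8/31=240/31; d'=(36−1·-400/31)/(240/31)=379/60
row 4: denom=10−3·31/80=707/80; d'=(0−3·379/60)/(707/80)=-1516/707
back: M4=-1516/707
back: M3=379/60−31/80·-1516/707=15160/2121
back: M2=-400/31−8/31·15160/2121=-31280/2121
back: M1=2−1/8·-31280/2121=8152/2121
M: M0=0, M1=8152/2121, M2=-31280/2121, M3=15160/2121, M4=-1516/707, M5=0
seg 0: a=-2, c=M0/2=0, d=(M1−M0)/(6·3)=4076/19089, b=Δ0−h0·(2M0+M1)/6=-1123/707
seg 1: a=-1, c=M1/2=4076/2121, d=(M2−M1)/(6·1)=-6572/2121, b=Δ1−h1·(2M1+M2)/6=2953/707
seg 2: a=2, c=M2/2=-15640/2121, d=(M3−M2)/(6·1)=2580/707, b=Δ2−h2·(2M2+M3)/6=-2705/2121
seg 3: a=-3, c=M3/2=7580/2121, d=(M4−M3)/(6·3)=-9854/19089, b=Δ3−h3·(2M3+M4)/6=-10765/2121
seg 4: a=0, c=M4/2=-758/707, d=(M5−M4)/(6·2)=379/2121, b=Δ4−h4·(2M4+M5)/6=5153/2121
t_q=29/4 → seg 3, τ=9/4; S=-3+-10765/2121·τ+7580/2121·τ²+-9854/19089·τ³=-49941/22624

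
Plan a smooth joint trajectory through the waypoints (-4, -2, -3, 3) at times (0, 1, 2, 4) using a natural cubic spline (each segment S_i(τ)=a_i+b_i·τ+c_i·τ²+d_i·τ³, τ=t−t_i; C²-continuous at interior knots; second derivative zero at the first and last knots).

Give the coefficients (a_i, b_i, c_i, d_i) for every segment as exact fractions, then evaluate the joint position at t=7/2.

Δ: Δ0=2, Δ1=-1, Δ2=3
row 1: diag=4, rhs=-18; c'=1/4, d'=-9/2
row 2: denom=6−1·1/4=23/4; d'=(24−1·-9/2)/(23/4)=114/23
back: M2=114/23
back: M1=-9/2−1/4·114/23=-132/23
M: M0=0, M1=-132/23, M2=114/23, M3=0
seg 0: a=-4, c=M0/2=0, d=(M1−M0)/(6·1)=-22/23, b=Δ0−h0·(2M0+M1)/6=68/23
seg 1: a=-2, c=M1/2=-66/23, d=(M2−M1)/(6·1)=41/23, b=Δ1−h1·(2M1+M2)/6=2/23
seg 2: a=-3, c=M2/2=57/23, d=(M3−M2)/(6·2)=-19/46, b=Δ2−h2·(2M2+M3)/6=-7/23
t_q=7/2 → seg 2, τ=3/2; S=-3+-7/23·τ+57/23·τ²+-19/46·τ³=267/368

  seg 0: a=-4 b=68/23 c=0 d=-22/23
  seg 1: a=-2 b=2/23 c=-66/23 d=41/23
  seg 2: a=-3 b=-7/23 c=57/23 d=-19/46
S(7/2) = 267/368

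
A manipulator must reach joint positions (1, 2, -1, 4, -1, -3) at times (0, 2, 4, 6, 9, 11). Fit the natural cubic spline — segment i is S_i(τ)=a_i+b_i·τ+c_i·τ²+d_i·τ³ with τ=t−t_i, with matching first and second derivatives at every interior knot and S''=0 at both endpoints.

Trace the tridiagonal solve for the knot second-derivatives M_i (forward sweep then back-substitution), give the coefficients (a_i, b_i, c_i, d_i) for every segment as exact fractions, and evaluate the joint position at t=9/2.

  seg 0: a=1 b=10691/7710 c=0 d=-1709/7710
  seg 1: a=2 b=-9817/7710 c=-1709/1285 d=469/771
  seg 2: a=-1 b=5447/7710 c=2981/1285 d=-2743/3855
  seg 3: a=4 b=11159/7710 c=-501/257 d=7027/23130
  seg 4: a=-1 b=-7889/3855 c=2017/2570 d=-2017/15420
S(9/2) = -1601/10280

Δ: Δ0=1/2, Δ1=-3/2, Δ2=5/2, Δ3=-5/3, Δ4=-1
row 1: diag=8, rhs=-12; c'=1/4, d'=-3/2
row 2: denom=8−2·1/4=15/2; d'=(24−2·-3/2)/(15/2)=18/5
row 3: denom=10−2·4/15=142/15; d'=(-25−2·18/5)/(142/15)=-483/142
row 4: denom=10−3·45/142=1285/142; d'=(4−3·-483/142)/(1285/142)=2017/1285
back: M4=2017/1285
back: M3=-483/142−45/142·2017/1285=-1002/257
back: M2=18/5−4/15·-1002/257=5962/1285
back: M1=-3/2−1/4·5962/1285=-3418/1285
M: M0=0, M1=-3418/1285, M2=5962/1285, M3=-1002/257, M4=2017/1285, M5=0
seg 0: a=1, c=M0/2=0, d=(M1−M0)/(6·2)=-1709/7710, b=Δ0−h0·(2M0+M1)/6=10691/7710
seg 1: a=2, c=M1/2=-1709/1285, d=(M2−M1)/(6·2)=469/771, b=Δ1−h1·(2M1+M2)/6=-9817/7710
seg 2: a=-1, c=M2/2=2981/1285, d=(M3−M2)/(6·2)=-2743/3855, b=Δ2−h2·(2M2+M3)/6=5447/7710
seg 3: a=4, c=M3/2=-501/257, d=(M4−M3)/(6·3)=7027/23130, b=Δ3−h3·(2M3+M4)/6=11159/7710
seg 4: a=-1, c=M4/2=2017/2570, d=(M5−M4)/(6·2)=-2017/15420, b=Δ4−h4·(2M4+M5)/6=-7889/3855
t_q=9/2 → seg 2, τ=1/2; S=-1+5447/7710·τ+2981/1285·τ²+-2743/3855·τ³=-1601/10280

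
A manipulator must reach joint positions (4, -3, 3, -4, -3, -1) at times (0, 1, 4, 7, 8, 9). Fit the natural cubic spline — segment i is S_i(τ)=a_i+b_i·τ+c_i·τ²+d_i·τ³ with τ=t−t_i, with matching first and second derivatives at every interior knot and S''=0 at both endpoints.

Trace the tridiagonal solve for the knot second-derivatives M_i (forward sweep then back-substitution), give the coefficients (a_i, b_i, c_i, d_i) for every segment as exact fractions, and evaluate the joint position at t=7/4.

Δ: Δ0=-7, Δ1=2, Δ2=-7/3, Δ3=1, Δ4=2
row 1: diag=8, rhs=54; c'=3/8, d'=27/4
row 2: denom=12−3·3/8=87/8; d'=(-26−3·27/4)/(87/8)=-370/87
row 3: denom=8−3·8/29=208/29; d'=(20−3·-370/87)/(208/29)=475/104
row 4: denom=4−1·29/208=803/208; d'=(6−1·475/104)/(803/208)=298/803
back: M4=298/803
back: M3=475/104−29/208·298/803=3626/803
back: M2=-370/87−8/29·3626/803=-13246/2409
back: M1=27/4−3/8·-13246/2409=7076/803
M: M0=0, M1=7076/803, M2=-13246/2409, M3=3626/803, M4=298/803, M5=0
seg 0: a=4, c=M0/2=0, d=(M1−M0)/(6·1)=3538/2409, b=Δ0−h0·(2M0+M1)/6=-20401/2409
seg 1: a=-3, c=M1/2=3538/803, d=(M2−M1)/(6·3)=-1567/1971, b=Δ1−h1·(2M1+M2)/6=-9787/2409
seg 2: a=3, c=M2/2=-6623/2409, d=(M3−M2)/(6·3)=12062/21681, b=Δ2−h2·(2M2+M3)/6=2186/2409
seg 3: a=-4, c=M3/2=1813/803, d=(M4−M3)/(6·1)=-1664/2409, b=Δ3−h3·(2M3+M4)/6=-1366/2409
seg 4: a=-3, c=M4/2=149/803, d=(M5−M4)/(6·1)=-149/2409, b=Δ4−h4·(2M4+M5)/6=4520/2409
t_q=7/4 → seg 1, τ=3/4; S=-3+-9787/2409·τ+3538/803·τ²+-1567/1971·τ³=-200637/51392

  seg 0: a=4 b=-20401/2409 c=0 d=3538/2409
  seg 1: a=-3 b=-9787/2409 c=3538/803 d=-1567/1971
  seg 2: a=3 b=2186/2409 c=-6623/2409 d=12062/21681
  seg 3: a=-4 b=-1366/2409 c=1813/803 d=-1664/2409
  seg 4: a=-3 b=4520/2409 c=149/803 d=-149/2409
S(7/4) = -200637/51392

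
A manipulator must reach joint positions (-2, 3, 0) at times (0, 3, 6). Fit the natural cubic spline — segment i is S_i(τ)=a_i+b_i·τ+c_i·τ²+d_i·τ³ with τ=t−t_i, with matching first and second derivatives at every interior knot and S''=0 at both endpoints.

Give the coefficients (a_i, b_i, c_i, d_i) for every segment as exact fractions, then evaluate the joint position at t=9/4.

  seg 0: a=-2 b=7/3 c=0 d=-2/27
  seg 1: a=3 b=1/3 c=-2/3 d=2/27
S(9/4) = 77/32

Δ: Δ0=5/3, Δ1=-1
row 1: diag=12, rhs=-16; c'=1/4, d'=-4/3
back: M1=-4/3
M: M0=0, M1=-4/3, M2=0
seg 0: a=-2, c=M0/2=0, d=(M1−M0)/(6·3)=-2/27, b=Δ0−h0·(2M0+M1)/6=7/3
seg 1: a=3, c=M1/2=-2/3, d=(M2−M1)/(6·3)=2/27, b=Δ1−h1·(2M1+M2)/6=1/3
t_q=9/4 → seg 0, τ=9/4; S=-2+7/3·τ+0·τ²+-2/27·τ³=77/32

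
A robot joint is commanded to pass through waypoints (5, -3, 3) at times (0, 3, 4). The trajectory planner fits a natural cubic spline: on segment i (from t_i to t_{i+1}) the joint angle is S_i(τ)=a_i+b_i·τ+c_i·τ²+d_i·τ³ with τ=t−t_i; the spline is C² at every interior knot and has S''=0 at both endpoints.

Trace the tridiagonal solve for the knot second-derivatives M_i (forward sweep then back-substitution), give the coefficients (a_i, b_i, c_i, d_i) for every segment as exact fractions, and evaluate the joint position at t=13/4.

Δ: Δ0=-8/3, Δ1=6
row 1: diag=8, rhs=52; c'=1/8, d'=13/2
back: M1=13/2
M: M0=0, M1=13/2, M2=0
seg 0: a=5, c=M0/2=0, d=(M1−M0)/(6·3)=13/36, b=Δ0−h0·(2M0+M1)/6=-71/12
seg 1: a=-3, c=M1/2=13/4, d=(M2−M1)/(6·1)=-13/12, b=Δ1−h1·(2M1+M2)/6=23/6
t_q=13/4 → seg 1, τ=1/4; S=-3+23/6·τ+13/4·τ²+-13/12·τ³=-475/256

  seg 0: a=5 b=-71/12 c=0 d=13/36
  seg 1: a=-3 b=23/6 c=13/4 d=-13/12
S(13/4) = -475/256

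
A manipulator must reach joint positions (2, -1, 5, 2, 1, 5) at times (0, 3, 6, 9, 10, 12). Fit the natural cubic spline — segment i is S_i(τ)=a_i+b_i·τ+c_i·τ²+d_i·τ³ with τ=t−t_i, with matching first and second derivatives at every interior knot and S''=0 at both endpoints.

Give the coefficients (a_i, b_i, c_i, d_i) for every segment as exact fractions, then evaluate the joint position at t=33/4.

Δ: Δ0=-1, Δ1=2, Δ2=-1, Δ3=-1, Δ4=2
row 1: diag=12, rhs=18; c'=1/4, d'=3/2
row 2: denom=12−3·1/4=45/4; d'=(-18−3·3/2)/(45/4)=-2
row 3: denom=8−3·4/15=36/5; d'=(0−3·-2)/(36/5)=5/6
row 4: denom=6−1·5/36=211/36; d'=(18−1·5/6)/(211/36)=618/211
back: M4=618/211
back: M3=5/6−5/36·618/211=90/211
back: M2=-2−4/15·90/211=-446/211
back: M1=3/2−1/4·-446/211=428/211
M: M0=0, M1=428/211, M2=-446/211, M3=90/211, M4=618/211, M5=0
seg 0: a=2, c=M0/2=0, d=(M1−M0)/(6·3)=214/1899, b=Δ0−h0·(2M0+M1)/6=-425/211
seg 1: a=-1, c=M1/2=214/211, d=(M2−M1)/(6·3)=-437/1899, b=Δ1−h1·(2M1+M2)/6=217/211
seg 2: a=5, c=M2/2=-223/211, d=(M3−M2)/(6·3)=268/1899, b=Δ2−h2·(2M2+M3)/6=190/211
seg 3: a=2, c=M3/2=45/211, d=(M4−M3)/(6·1)=88/211, b=Δ3−h3·(2M3+M4)/6=-344/211
seg 4: a=1, c=M4/2=309/211, d=(M5−M4)/(6·2)=-103/422, b=Δ4−h4·(2M4+M5)/6=10/211
t_q=33/4 → seg 2, τ=9/4; S=5+190/211·τ+-223/211·τ²+268/1899·τ³=2771/844

  seg 0: a=2 b=-425/211 c=0 d=214/1899
  seg 1: a=-1 b=217/211 c=214/211 d=-437/1899
  seg 2: a=5 b=190/211 c=-223/211 d=268/1899
  seg 3: a=2 b=-344/211 c=45/211 d=88/211
  seg 4: a=1 b=10/211 c=309/211 d=-103/422
S(33/4) = 2771/844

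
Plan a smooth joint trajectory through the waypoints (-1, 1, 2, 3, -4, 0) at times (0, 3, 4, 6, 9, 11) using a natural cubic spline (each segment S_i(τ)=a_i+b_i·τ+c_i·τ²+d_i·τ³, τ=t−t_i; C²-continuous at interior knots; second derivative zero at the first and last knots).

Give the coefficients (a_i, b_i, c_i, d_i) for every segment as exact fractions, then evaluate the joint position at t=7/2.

Δ: Δ0=2/3, Δ1=1, Δ2=1/2, Δ3=-7/3, Δ4=2
row 1: diag=8, rhs=2; c'=1/8, d'=1/4
row 2: denom=6−1·1/8=47/8; d'=(-3−1·1/4)/(47/8)=-26/47
row 3: denom=10−2·16/47=438/47; d'=(-17−2·-26/47)/(438/47)=-249/146
row 4: denom=10−3·47/146=1319/146; d'=(26−3·-249/146)/(1319/146)=4543/1319
back: M4=4543/1319
back: M3=-249/146−47/146·4543/1319=-3712/1319
back: M2=-26/47−16/47·-3712/1319=534/1319
back: M1=1/4−1/8·534/1319=263/1319
M: M0=0, M1=263/1319, M2=534/1319, M3=-3712/1319, M4=4543/1319, M5=0
seg 0: a=-1, c=M0/2=0, d=(M1−M0)/(6·3)=263/23742, b=Δ0−h0·(2M0+M1)/6=4487/7914
seg 1: a=1, c=M1/2=263/2638, d=(M2−M1)/(6·1)=271/7914, b=Δ1−h1·(2M1+M2)/6=3427/3957
seg 2: a=2, c=M2/2=267/1319, d=(M3−M2)/(6·2)=-2123/7914, b=Δ2−h2·(2M2+M3)/6=9245/7914
seg 3: a=3, c=M3/2=-1856/1319, d=(M4−M3)/(6·3)=8255/23742, b=Δ3−h3·(2M3+M4)/6=-9823/7914
seg 4: a=-4, c=M4/2=4543/2638, d=(M5−M4)/(6·2)=-4543/15828, b=Δ4−h4·(2M4+M5)/6=-1172/3957
t_q=7/2 → seg 1, τ=1/2; S=1+3427/3957·τ+263/2638·τ²+271/7914·τ³=30859/21104

  seg 0: a=-1 b=4487/7914 c=0 d=263/23742
  seg 1: a=1 b=3427/3957 c=263/2638 d=271/7914
  seg 2: a=2 b=9245/7914 c=267/1319 d=-2123/7914
  seg 3: a=3 b=-9823/7914 c=-1856/1319 d=8255/23742
  seg 4: a=-4 b=-1172/3957 c=4543/2638 d=-4543/15828
S(7/2) = 30859/21104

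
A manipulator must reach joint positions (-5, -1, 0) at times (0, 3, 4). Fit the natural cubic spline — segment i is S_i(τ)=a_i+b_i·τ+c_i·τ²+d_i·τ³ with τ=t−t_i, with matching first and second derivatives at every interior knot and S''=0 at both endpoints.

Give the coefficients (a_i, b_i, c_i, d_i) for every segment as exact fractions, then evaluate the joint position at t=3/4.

Δ: Δ0=4/3, Δ1=1
row 1: diag=8, rhs=-2; c'=1/8, d'=-1/4
back: M1=-1/4
M: M0=0, M1=-1/4, M2=0
seg 0: a=-5, c=M0/2=0, d=(M1−M0)/(6·3)=-1/72, b=Δ0−h0·(2M0+M1)/6=35/24
seg 1: a=-1, c=M1/2=-1/8, d=(M2−M1)/(6·1)=1/24, b=Δ1−h1·(2M1+M2)/6=13/12
t_q=3/4 → seg 0, τ=3/4; S=-5+35/24·τ+0·τ²+-1/72·τ³=-2003/512

  seg 0: a=-5 b=35/24 c=0 d=-1/72
  seg 1: a=-1 b=13/12 c=-1/8 d=1/24
S(3/4) = -2003/512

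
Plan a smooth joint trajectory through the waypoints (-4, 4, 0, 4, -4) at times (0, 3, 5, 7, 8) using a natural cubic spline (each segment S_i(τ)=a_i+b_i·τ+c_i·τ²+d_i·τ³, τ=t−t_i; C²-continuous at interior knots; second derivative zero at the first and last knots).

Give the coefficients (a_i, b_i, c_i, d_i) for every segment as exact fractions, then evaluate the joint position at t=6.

Δ: Δ0=8/3, Δ1=-2, Δ2=2, Δ3=-8
row 1: diag=10, rhs=-28; c'=1/5, d'=-14/5
row 2: denom=8−2·1/5=38/5; d'=(24−2·-14/5)/(38/5)=74/19
row 3: denom=6−2·5/19=104/19; d'=(-60−2·74/19)/(104/19)=-161/13
back: M3=-161/13
back: M2=74/19−5/19·-161/13=93/13
back: M1=-14/5−1/5·93/13=-55/13
M: M0=0, M1=-55/13, M2=93/13, M3=-161/13, M4=0
seg 0: a=-4, c=M0/2=0, d=(M1−M0)/(6·3)=-55/234, b=Δ0−h0·(2M0+M1)/6=373/78
seg 1: a=4, c=M1/2=-55/26, d=(M2−M1)/(6·2)=37/39, b=Δ1−h1·(2M1+M2)/6=-61/39
seg 2: a=0, c=M2/2=93/26, d=(M3−M2)/(6·2)=-127/78, b=Δ2−h2·(2M2+M3)/6=53/39
seg 3: a=4, c=M3/2=-161/26, d=(M4−M3)/(6·1)=161/78, b=Δ3−h3·(2M3+M4)/6=-151/39
t_q=6 → seg 2, τ=1; S=0+53/39·τ+93/26·τ²+-127/78·τ³=43/13

  seg 0: a=-4 b=373/78 c=0 d=-55/234
  seg 1: a=4 b=-61/39 c=-55/26 d=37/39
  seg 2: a=0 b=53/39 c=93/26 d=-127/78
  seg 3: a=4 b=-151/39 c=-161/26 d=161/78
S(6) = 43/13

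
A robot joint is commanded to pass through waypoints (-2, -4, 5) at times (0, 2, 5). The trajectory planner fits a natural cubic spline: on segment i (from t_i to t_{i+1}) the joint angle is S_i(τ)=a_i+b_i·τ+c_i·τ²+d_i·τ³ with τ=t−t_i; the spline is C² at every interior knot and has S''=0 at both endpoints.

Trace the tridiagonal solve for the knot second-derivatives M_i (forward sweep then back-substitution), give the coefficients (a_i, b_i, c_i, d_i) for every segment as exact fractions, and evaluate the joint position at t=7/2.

Δ: Δ0=-1, Δ1=3
row 1: diag=10, rhs=24; c'=3/10, d'=12/5
back: M1=12/5
M: M0=0, M1=12/5, M2=0
seg 0: a=-2, c=M0/2=0, d=(M1−M0)/(6·2)=1/5, b=Δ0−h0·(2M0+M1)/6=-9/5
seg 1: a=-4, c=M1/2=6/5, d=(M2−M1)/(6·3)=-2/15, b=Δ1−h1·(2M1+M2)/6=3/5
t_q=7/2 → seg 1, τ=3/2; S=-4+3/5·τ+6/5·τ²+-2/15·τ³=-17/20

  seg 0: a=-2 b=-9/5 c=0 d=1/5
  seg 1: a=-4 b=3/5 c=6/5 d=-2/15
S(7/2) = -17/20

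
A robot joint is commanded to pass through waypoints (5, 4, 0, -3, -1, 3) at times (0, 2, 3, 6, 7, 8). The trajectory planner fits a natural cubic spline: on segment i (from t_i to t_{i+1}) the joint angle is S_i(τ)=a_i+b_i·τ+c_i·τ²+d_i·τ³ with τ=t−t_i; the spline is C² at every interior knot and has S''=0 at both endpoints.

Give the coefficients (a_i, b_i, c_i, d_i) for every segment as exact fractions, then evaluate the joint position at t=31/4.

  seg 0: a=5 b=1979/2482 c=0 d=-805/2482
  seg 1: a=4 b=-7681/2482 c=-2415/1241 d=2583/2482
  seg 2: a=0 b=-4796/1241 c=2919/2482 d=-183/2482
  seg 3: a=-3 b=2981/2482 c=636/1241 d=711/2482
  seg 4: a=-1 b=3829/1241 c=3405/2482 d=-1135/2482
S(31/4) = 300671/158848

Δ: Δ0=-1/2, Δ1=-4, Δ2=-1, Δ3=2, Δ4=4
row 1: diag=6, rhs=-21; c'=1/6, d'=-7/2
row 2: denom=8−1·1/6=47/6; d'=(18−1·-7/2)/(47/6)=129/47
row 3: denom=8−3·18/47=322/47; d'=(18−3·129/47)/(322/47)=459/322
row 4: denom=4−1·47/322=1241/322; d'=(12−1·459/322)/(1241/322)=3405/1241
back: M4=3405/1241
back: M3=459/322−47/322·3405/1241=1272/1241
back: M2=129/47−18/47·1272/1241=2919/1241
back: M1=-7/2−1/6·2919/1241=-4830/1241
M: M0=0, M1=-4830/1241, M2=2919/1241, M3=1272/1241, M4=3405/1241, M5=0
seg 0: a=5, c=M0/2=0, d=(M1−M0)/(6·2)=-805/2482, b=Δ0−h0·(2M0+M1)/6=1979/2482
seg 1: a=4, c=M1/2=-2415/1241, d=(M2−M1)/(6·1)=2583/2482, b=Δ1−h1·(2M1+M2)/6=-7681/2482
seg 2: a=0, c=M2/2=2919/2482, d=(M3−M2)/(6·3)=-183/2482, b=Δ2−h2·(2M2+M3)/6=-4796/1241
seg 3: a=-3, c=M3/2=636/1241, d=(M4−M3)/(6·1)=711/2482, b=Δ3−h3·(2M3+M4)/6=2981/2482
seg 4: a=-1, c=M4/2=3405/2482, d=(M5−M4)/(6·1)=-1135/2482, b=Δ4−h4·(2M4+M5)/6=3829/1241
t_q=31/4 → seg 4, τ=3/4; S=-1+3829/1241·τ+3405/2482·τ²+-1135/2482·τ³=300671/158848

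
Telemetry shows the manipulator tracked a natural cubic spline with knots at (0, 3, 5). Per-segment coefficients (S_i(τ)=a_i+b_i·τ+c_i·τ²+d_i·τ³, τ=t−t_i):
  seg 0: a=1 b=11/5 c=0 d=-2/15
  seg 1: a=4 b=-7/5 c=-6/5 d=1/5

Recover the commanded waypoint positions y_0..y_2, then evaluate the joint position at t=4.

y_0 = S_0(0) = a_0 = 1
y_1 = S_1(0) = a_1 = 4
y_2 = S_1(2) = -2
t_q=4 is in segment 1 (τ=1); S_1(τ)=8/5

y_0=1 y_1=4 y_2=-2
S(4) = 8/5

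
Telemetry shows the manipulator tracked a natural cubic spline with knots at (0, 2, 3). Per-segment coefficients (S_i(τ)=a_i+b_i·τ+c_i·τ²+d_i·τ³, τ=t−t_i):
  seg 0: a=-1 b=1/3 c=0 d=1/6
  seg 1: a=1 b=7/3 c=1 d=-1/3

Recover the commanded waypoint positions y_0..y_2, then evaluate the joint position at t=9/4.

y_0=-1 y_1=1 y_2=4
S(9/4) = 105/64

y_0 = S_0(0) = a_0 = -1
y_1 = S_1(0) = a_1 = 1
y_2 = S_1(1) = 4
t_q=9/4 is in segment 1 (τ=1/4); S_1(τ)=105/64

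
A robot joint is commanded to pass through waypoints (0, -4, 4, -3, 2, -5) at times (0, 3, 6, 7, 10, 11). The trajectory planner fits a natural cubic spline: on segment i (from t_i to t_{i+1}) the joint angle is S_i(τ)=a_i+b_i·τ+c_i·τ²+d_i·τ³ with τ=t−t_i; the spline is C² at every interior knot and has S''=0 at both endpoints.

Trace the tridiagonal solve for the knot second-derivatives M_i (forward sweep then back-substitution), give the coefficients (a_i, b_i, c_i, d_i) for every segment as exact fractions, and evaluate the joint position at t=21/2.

  seg 0: a=0 b=-5693/1563 c=0 d=401/1563
  seg 1: a=-4 b=5134/1563 c=1203/521 d=-3931/4689
  seg 2: a=4 b=-8591/1563 c=-2728/521 d=5834/1563
  seg 3: a=-3 b=-7457/1563 c=3106/521 d=-1988/1563
  seg 4: a=2 b=-5225/1563 c=-2858/521 d=2858/1563
S(21/2) = -1697/2084

Δ: Δ0=-4/3, Δ1=8/3, Δ2=-7, Δ3=5/3, Δ4=-7
row 1: diag=12, rhs=24; c'=1/4, d'=2
row 2: denom=8−3·1/4=29/4; d'=(-58−3·2)/(29/4)=-256/29
row 3: denom=8−1·4/29=228/29; d'=(52−1·-256/29)/(228/29)=147/19
row 4: denom=8−3·29/76=521/76; d'=(-52−3·147/19)/(521/76)=-5716/521
back: M4=-5716/521
back: M3=147/19−29/76·-5716/521=6212/521
back: M2=-256/29−4/29·6212/521=-5456/521
back: M1=2−1/4·-5456/521=2406/521
M: M0=0, M1=2406/521, M2=-5456/521, M3=6212/521, M4=-5716/521, M5=0
seg 0: a=0, c=M0/2=0, d=(M1−M0)/(6·3)=401/1563, b=Δ0−h0·(2M0+M1)/6=-5693/1563
seg 1: a=-4, c=M1/2=1203/521, d=(M2−M1)/(6·3)=-3931/4689, b=Δ1−h1·(2M1+M2)/6=5134/1563
seg 2: a=4, c=M2/2=-2728/521, d=(M3−M2)/(6·1)=5834/1563, b=Δ2−h2·(2M2+M3)/6=-8591/1563
seg 3: a=-3, c=M3/2=3106/521, d=(M4−M3)/(6·3)=-1988/1563, b=Δ3−h3·(2M3+M4)/6=-7457/1563
seg 4: a=2, c=M4/2=-2858/521, d=(M5−M4)/(6·1)=2858/1563, b=Δ4−h4·(2M4+M5)/6=-5225/1563
t_q=21/2 → seg 4, τ=1/2; S=2+-5225/1563·τ+-2858/521·τ²+2858/1563·τ³=-1697/2084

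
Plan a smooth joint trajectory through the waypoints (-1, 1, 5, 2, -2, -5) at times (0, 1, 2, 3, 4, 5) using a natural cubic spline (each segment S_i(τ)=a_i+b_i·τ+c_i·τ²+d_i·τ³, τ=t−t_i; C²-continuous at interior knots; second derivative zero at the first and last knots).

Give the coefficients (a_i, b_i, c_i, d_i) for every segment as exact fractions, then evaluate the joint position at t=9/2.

  seg 0: a=-1 b=206/209 c=0 d=212/209
  seg 1: a=1 b=842/209 c=636/209 d=-642/209
  seg 2: a=5 b=188/209 c=-1290/209 d=25/11
  seg 3: a=2 b=-967/209 c=135/209 d=-4/209
  seg 4: a=-2 b=-709/209 c=123/209 d=-41/209
S(9/2) = -5975/1672

Δ: Δ0=2, Δ1=4, Δ2=-3, Δ3=-4, Δ4=-3
row 1: diag=4, rhs=12; c'=1/4, d'=3
row 2: denom=4−1·1/4=15/4; d'=(-42−1·3)/(15/4)=-12
row 3: denom=4−1·4/15=56/15; d'=(-6−1·-12)/(56/15)=45/28
row 4: denom=4−1·15/56=209/56; d'=(6−1·45/28)/(209/56)=246/209
back: M4=246/209
back: M3=45/28−15/56·246/209=270/209
back: M2=-12−4/15·270/209=-2580/209
back: M1=3−1/4·-2580/209=1272/209
M: M0=0, M1=1272/209, M2=-2580/209, M3=270/209, M4=246/209, M5=0
seg 0: a=-1, c=M0/2=0, d=(M1−M0)/(6·1)=212/209, b=Δ0−h0·(2M0+M1)/6=206/209
seg 1: a=1, c=M1/2=636/209, d=(M2−M1)/(6·1)=-642/209, b=Δ1−h1·(2M1+M2)/6=842/209
seg 2: a=5, c=M2/2=-1290/209, d=(M3−M2)/(6·1)=25/11, b=Δ2−h2·(2M2+M3)/6=188/209
seg 3: a=2, c=M3/2=135/209, d=(M4−M3)/(6·1)=-4/209, b=Δ3−h3·(2M3+M4)/6=-967/209
seg 4: a=-2, c=M4/2=123/209, d=(M5−M4)/(6·1)=-41/209, b=Δ4−h4·(2M4+M5)/6=-709/209
t_q=9/2 → seg 4, τ=1/2; S=-2+-709/209·τ+123/209·τ²+-41/209·τ³=-5975/1672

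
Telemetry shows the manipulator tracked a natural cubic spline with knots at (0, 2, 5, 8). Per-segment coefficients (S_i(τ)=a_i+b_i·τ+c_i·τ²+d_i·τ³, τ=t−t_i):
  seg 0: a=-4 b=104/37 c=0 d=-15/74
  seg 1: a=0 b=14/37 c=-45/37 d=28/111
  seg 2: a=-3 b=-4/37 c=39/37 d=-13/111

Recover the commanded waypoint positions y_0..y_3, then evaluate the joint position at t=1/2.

y_0=-4 y_1=0 y_2=-3 y_3=3
S(1/2) = -1551/592

y_0 = S_0(0) = a_0 = -4
y_1 = S_1(0) = a_1 = 0
y_2 = S_2(0) = a_2 = -3
y_3 = S_2(3) = 3
t_q=1/2 is in segment 0 (τ=1/2); S_0(τ)=-1551/592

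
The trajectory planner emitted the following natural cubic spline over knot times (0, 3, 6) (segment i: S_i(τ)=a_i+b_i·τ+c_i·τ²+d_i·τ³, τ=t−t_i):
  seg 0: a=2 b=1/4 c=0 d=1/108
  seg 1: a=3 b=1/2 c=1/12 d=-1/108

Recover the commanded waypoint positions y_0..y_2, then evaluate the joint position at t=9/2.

y_0=2 y_1=3 y_2=5
S(9/2) = 125/32

y_0 = S_0(0) = a_0 = 2
y_1 = S_1(0) = a_1 = 3
y_2 = S_1(3) = 5
t_q=9/2 is in segment 1 (τ=3/2); S_1(τ)=125/32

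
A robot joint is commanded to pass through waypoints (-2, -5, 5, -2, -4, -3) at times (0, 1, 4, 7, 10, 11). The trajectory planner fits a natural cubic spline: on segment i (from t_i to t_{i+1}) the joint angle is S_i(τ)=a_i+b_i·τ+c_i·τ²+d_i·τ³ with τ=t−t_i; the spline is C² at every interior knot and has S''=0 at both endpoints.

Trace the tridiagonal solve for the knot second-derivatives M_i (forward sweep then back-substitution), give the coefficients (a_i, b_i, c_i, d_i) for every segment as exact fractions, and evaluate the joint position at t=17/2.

Δ: Δ0=-3, Δ1=10/3, Δ2=-7/3, Δ3=-2/3, Δ4=1
row 1: diag=8, rhs=38; c'=3/8, d'=19/4
row 2: denom=12−3·3/8=87/8; d'=(-34−3·19/4)/(87/8)=-386/87
row 3: denom=12−3·8/29=324/29; d'=(10−3·-386/87)/(324/29)=169/81
row 4: denom=8−3·29/108=259/36; d'=(10−3·169/81)/(259/36)=404/777
back: M4=404/777
back: M3=169/81−29/108·404/777=4538/2331
back: M2=-386/87−8/29·4538/2331=-11594/2331
back: M1=19/4−3/8·-11594/2331=5140/777
M: M0=0, M1=5140/777, M2=-11594/2331, M3=4538/2331, M4=404/777, M5=0
seg 0: a=-2, c=M0/2=0, d=(M1−M0)/(6·1)=2570/2331, b=Δ0−h0·(2M0+M1)/6=-9563/2331
seg 1: a=-5, c=M1/2=2570/777, d=(M2−M1)/(6·3)=-13507/20979, b=Δ1−h1·(2M1+M2)/6=-1853/2331
seg 2: a=5, c=M2/2=-5797/2331, d=(M3−M2)/(6·3)=218/567, b=Δ2−h2·(2M2+M3)/6=3886/2331
seg 3: a=-2, c=M3/2=2269/2331, d=(M4−M3)/(6·3)=-1663/20979, b=Δ3−h3·(2M3+M4)/6=-6698/2331
seg 4: a=-4, c=M4/2=202/777, d=(M5−M4)/(6·1)=-202/2331, b=Δ4−h4·(2M4+M5)/6=1927/2331
t_q=17/2 → seg 3, τ=3/2; S=-2+-6698/2331·τ+2269/2331·τ²+-1663/20979·τ³=-9091/2072

  seg 0: a=-2 b=-9563/2331 c=0 d=2570/2331
  seg 1: a=-5 b=-1853/2331 c=2570/777 d=-13507/20979
  seg 2: a=5 b=3886/2331 c=-5797/2331 d=218/567
  seg 3: a=-2 b=-6698/2331 c=2269/2331 d=-1663/20979
  seg 4: a=-4 b=1927/2331 c=202/777 d=-202/2331
S(17/2) = -9091/2072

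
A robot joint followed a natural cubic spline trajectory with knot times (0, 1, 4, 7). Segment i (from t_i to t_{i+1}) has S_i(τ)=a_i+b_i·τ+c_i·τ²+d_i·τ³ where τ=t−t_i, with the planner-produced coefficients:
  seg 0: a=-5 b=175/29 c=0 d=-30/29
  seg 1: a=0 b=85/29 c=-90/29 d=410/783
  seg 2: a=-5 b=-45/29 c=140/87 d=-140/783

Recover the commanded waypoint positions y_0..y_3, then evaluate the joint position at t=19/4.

y_0 = S_0(0) = a_0 = -5
y_1 = S_1(0) = a_1 = 0
y_2 = S_2(0) = a_2 = -5
y_3 = S_2(3) = 0
t_q=19/4 is in segment 2 (τ=3/4); S_2(τ)=-2475/464

y_0=-5 y_1=0 y_2=-5 y_3=0
S(19/4) = -2475/464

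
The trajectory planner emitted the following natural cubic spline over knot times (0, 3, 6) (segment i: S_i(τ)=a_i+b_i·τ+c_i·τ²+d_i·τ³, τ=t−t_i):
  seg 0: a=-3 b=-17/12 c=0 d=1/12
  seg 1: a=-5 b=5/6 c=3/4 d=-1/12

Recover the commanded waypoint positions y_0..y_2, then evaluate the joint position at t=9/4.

y_0=-3 y_1=-5 y_2=2
S(9/4) = -1341/256

y_0 = S_0(0) = a_0 = -3
y_1 = S_1(0) = a_1 = -5
y_2 = S_1(3) = 2
t_q=9/4 is in segment 0 (τ=9/4); S_0(τ)=-1341/256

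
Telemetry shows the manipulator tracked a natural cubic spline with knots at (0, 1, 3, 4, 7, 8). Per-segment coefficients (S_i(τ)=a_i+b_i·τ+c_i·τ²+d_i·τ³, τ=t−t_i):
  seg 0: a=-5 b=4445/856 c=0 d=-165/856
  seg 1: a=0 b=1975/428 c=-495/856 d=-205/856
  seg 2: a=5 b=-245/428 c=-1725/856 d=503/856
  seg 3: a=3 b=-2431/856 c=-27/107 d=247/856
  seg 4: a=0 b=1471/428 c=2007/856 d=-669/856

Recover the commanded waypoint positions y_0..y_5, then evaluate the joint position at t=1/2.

y_0=-5 y_1=0 y_2=5 y_3=3 y_4=0 y_5=5
S(1/2) = -16625/6848

y_0 = S_0(0) = a_0 = -5
y_1 = S_1(0) = a_1 = 0
y_2 = S_2(0) = a_2 = 5
y_3 = S_3(0) = a_3 = 3
y_4 = S_4(0) = a_4 = 0
y_5 = S_4(1) = 5
t_q=1/2 is in segment 0 (τ=1/2); S_0(τ)=-16625/6848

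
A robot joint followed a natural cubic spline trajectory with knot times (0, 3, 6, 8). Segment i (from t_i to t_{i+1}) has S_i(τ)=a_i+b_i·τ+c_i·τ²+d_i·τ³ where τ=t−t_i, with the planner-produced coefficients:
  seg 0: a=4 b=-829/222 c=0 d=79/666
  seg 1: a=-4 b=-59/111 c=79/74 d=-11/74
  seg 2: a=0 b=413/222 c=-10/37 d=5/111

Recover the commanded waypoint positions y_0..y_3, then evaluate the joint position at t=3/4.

y_0=4 y_1=-4 y_2=0 y_3=3
S(3/4) = 5917/4736

y_0 = S_0(0) = a_0 = 4
y_1 = S_1(0) = a_1 = -4
y_2 = S_2(0) = a_2 = 0
y_3 = S_2(2) = 3
t_q=3/4 is in segment 0 (τ=3/4); S_0(τ)=5917/4736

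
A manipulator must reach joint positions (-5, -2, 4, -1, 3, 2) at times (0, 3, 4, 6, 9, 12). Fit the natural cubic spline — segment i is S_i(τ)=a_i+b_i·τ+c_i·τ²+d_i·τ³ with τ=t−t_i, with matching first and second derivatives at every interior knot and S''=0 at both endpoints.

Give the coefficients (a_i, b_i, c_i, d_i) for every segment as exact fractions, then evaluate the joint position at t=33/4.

Δ: Δ0=1, Δ1=6, Δ2=-5/2, Δ3=4/3, Δ4=-1/3
row 1: diag=8, rhs=30; c'=1/8, d'=15/4
row 2: denom=6−1·1/8=47/8; d'=(-51−1·15/4)/(47/8)=-438/47
row 3: denom=10−2·16/47=438/47; d'=(23−2·-438/47)/(438/47)=1957/438
row 4: denom=12−3·47/146=1611/146; d'=(-10−3·1957/438)/(1611/146)=-1139/537
back: M4=-1139/537
back: M3=1957/438−47/146·-1139/537=922/179
back: M2=-438/47−16/47·922/179=-1982/179
back: M1=15/4−1/8·-1982/179=919/179
M: M0=0, M1=919/179, M2=-1982/179, M3=922/179, M4=-1139/537, M5=0
seg 0: a=-5, c=M0/2=0, d=(M1−M0)/(6·3)=919/3222, b=Δ0−h0·(2M0+M1)/6=-561/358
seg 1: a=-2, c=M1/2=919/358, d=(M2−M1)/(6·1)=-967/358, b=Δ1−h1·(2M1+M2)/6=1098/179
seg 2: a=4, c=M2/2=-991/179, d=(M3−M2)/(6·2)=242/179, b=Δ2−h2·(2M2+M3)/6=1133/358
seg 3: a=-1, c=M3/2=461/179, d=(M4−M3)/(6·3)=-3905/9666, b=Δ3−h3·(2M3+M4)/6=-987/358
seg 4: a=3, c=M4/2=-1139/1074, d=(M5−M4)/(6·3)=1139/9666, b=Δ4−h4·(2M4+M5)/6=320/179
t_q=33/4 → seg 3, τ=9/4; S=-1+-987/358·τ+461/179·τ²+-3905/9666·τ³=28253/22912

  seg 0: a=-5 b=-561/358 c=0 d=919/3222
  seg 1: a=-2 b=1098/179 c=919/358 d=-967/358
  seg 2: a=4 b=1133/358 c=-991/179 d=242/179
  seg 3: a=-1 b=-987/358 c=461/179 d=-3905/9666
  seg 4: a=3 b=320/179 c=-1139/1074 d=1139/9666
S(33/4) = 28253/22912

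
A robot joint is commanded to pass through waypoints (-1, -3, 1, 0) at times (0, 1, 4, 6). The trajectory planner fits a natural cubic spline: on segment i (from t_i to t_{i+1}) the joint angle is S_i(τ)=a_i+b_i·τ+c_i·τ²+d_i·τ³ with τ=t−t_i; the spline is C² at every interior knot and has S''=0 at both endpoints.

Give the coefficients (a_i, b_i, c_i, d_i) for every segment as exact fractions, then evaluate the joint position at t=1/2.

Δ: Δ0=-2, Δ1=4/3, Δ2=-1/2
row 1: diag=8, rhs=20; c'=3/8, d'=5/2
row 2: denom=10−3·3/8=71/8; d'=(-11−3·5/2)/(71/8)=-148/71
back: M2=-148/71
back: M1=5/2−3/8·-148/71=233/71
M: M0=0, M1=233/71, M2=-148/71, M3=0
seg 0: a=-1, c=M0/2=0, d=(M1−M0)/(6·1)=233/426, b=Δ0−h0·(2M0+M1)/6=-1085/426
seg 1: a=-3, c=M1/2=233/142, d=(M2−M1)/(6·3)=-127/426, b=Δ1−h1·(2M1+M2)/6=-193/213
seg 2: a=1, c=M2/2=-74/71, d=(M3−M2)/(6·2)=37/213, b=Δ2−h2·(2M2+M3)/6=379/426
t_q=1/2 → seg 0, τ=1/2; S=-1+-1085/426·τ+0·τ²+233/426·τ³=-2505/1136

  seg 0: a=-1 b=-1085/426 c=0 d=233/426
  seg 1: a=-3 b=-193/213 c=233/142 d=-127/426
  seg 2: a=1 b=379/426 c=-74/71 d=37/213
S(1/2) = -2505/1136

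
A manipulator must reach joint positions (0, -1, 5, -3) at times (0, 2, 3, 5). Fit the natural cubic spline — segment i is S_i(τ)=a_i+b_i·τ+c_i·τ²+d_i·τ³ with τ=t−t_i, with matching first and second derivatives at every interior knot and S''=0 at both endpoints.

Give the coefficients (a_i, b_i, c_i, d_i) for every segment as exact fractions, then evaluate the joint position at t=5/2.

  seg 0: a=0 b=-33/10 c=0 d=7/10
  seg 1: a=-1 b=51/10 c=21/5 d=-33/10
  seg 2: a=5 b=18/5 c=-57/10 d=19/20
S(5/2) = 35/16

Δ: Δ0=-1/2, Δ1=6, Δ2=-4
row 1: diag=6, rhs=39; c'=1/6, d'=13/2
row 2: denom=6−1·1/6=35/6; d'=(-60−1·13/2)/(35/6)=-57/5
back: M2=-57/5
back: M1=13/2−1/6·-57/5=42/5
M: M0=0, M1=42/5, M2=-57/5, M3=0
seg 0: a=0, c=M0/2=0, d=(M1−M0)/(6·2)=7/10, b=Δ0−h0·(2M0+M1)/6=-33/10
seg 1: a=-1, c=M1/2=21/5, d=(M2−M1)/(6·1)=-33/10, b=Δ1−h1·(2M1+M2)/6=51/10
seg 2: a=5, c=M2/2=-57/10, d=(M3−M2)/(6·2)=19/20, b=Δ2−h2·(2M2+M3)/6=18/5
t_q=5/2 → seg 1, τ=1/2; S=-1+51/10·τ+21/5·τ²+-33/10·τ³=35/16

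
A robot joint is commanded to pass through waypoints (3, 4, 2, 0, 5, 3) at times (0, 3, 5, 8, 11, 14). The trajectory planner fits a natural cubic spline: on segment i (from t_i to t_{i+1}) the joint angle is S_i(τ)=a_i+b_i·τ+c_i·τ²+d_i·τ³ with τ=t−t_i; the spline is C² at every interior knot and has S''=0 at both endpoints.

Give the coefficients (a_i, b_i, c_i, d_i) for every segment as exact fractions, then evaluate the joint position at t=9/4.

Δ: Δ0=1/3, Δ1=-1, Δ2=-2/3, Δ3=5/3, Δ4=-2/3
row 1: diag=10, rhs=-8; c'=1/5, d'=-4/5
row 2: denom=10−2·1/5=48/5; d'=(2−2·-4/5)/(48/5)=3/8
row 3: denom=12−3·5/16=177/16; d'=(14−3·3/8)/(177/16)=206/177
row 4: denom=12−3·16/59=660/59; d'=(-14−3·206/177)/(660/59)=-86/55
back: M4=-86/55
back: M3=206/177−16/59·-86/55=262/165
back: M2=3/8−5/16·262/165=-4/33
back: M1=-4/5−1/5·-4/33=-128/165
M: M0=0, M1=-128/165, M2=-4/33, M3=262/165, M4=-86/55, M5=0
seg 0: a=3, c=M0/2=0, d=(M1−M0)/(6·3)=-64/1485, b=Δ0−h0·(2M0+M1)/6=119/165
seg 1: a=4, c=M1/2=-64/165, d=(M2−M1)/(6·2)=3/55, b=Δ1−h1·(2M1+M2)/6=-73/165
seg 2: a=2, c=M2/2=-2/33, d=(M3−M2)/(6·3)=47/495, b=Δ2−h2·(2M2+M3)/6=-221/165
seg 3: a=0, c=M3/2=131/165, d=(M4−M3)/(6·3)=-52/297, b=Δ3−h3·(2M3+M4)/6=142/165
seg 4: a=5, c=M4/2=-43/55, d=(M5−M4)/(6·3)=43/495, b=Δ4−h4·(2M4+M5)/6=148/165
t_q=9/4 → seg 0, τ=9/4; S=3+119/165·τ+0·τ²+-64/1485·τ³=909/220

  seg 0: a=3 b=119/165 c=0 d=-64/1485
  seg 1: a=4 b=-73/165 c=-64/165 d=3/55
  seg 2: a=2 b=-221/165 c=-2/33 d=47/495
  seg 3: a=0 b=142/165 c=131/165 d=-52/297
  seg 4: a=5 b=148/165 c=-43/55 d=43/495
S(9/4) = 909/220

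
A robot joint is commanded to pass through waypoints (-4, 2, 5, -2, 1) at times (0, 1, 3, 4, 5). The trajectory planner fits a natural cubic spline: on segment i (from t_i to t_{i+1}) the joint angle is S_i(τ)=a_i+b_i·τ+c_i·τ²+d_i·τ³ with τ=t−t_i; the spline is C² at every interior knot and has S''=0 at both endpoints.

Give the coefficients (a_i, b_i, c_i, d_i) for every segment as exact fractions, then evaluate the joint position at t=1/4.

  seg 0: a=-4 b=1495/244 c=0 d=-31/244
  seg 1: a=2 b=701/122 c=-93/244 d=-425/488
  seg 2: a=5 b=-380/61 c=-342/61 d=295/61
  seg 3: a=-2 b=-179/61 c=543/61 d=-181/61
S(1/4) = -38575/15616

Δ: Δ0=6, Δ1=3/2, Δ2=-7, Δ3=3
row 1: diag=6, rhs=-27; c'=1/3, d'=-9/2
row 2: denom=6−2·1/3=16/3; d'=(-51−2·-9/2)/(16/3)=-63/8
row 3: denom=4−1·3/16=61/16; d'=(60−1·-63/8)/(61/16)=1086/61
back: M3=1086/61
back: M2=-63/8−3/16·1086/61=-684/61
back: M1=-9/2−1/3·-684/61=-93/122
M: M0=0, M1=-93/122, M2=-684/61, M3=1086/61, M4=0
seg 0: a=-4, c=M0/2=0, d=(M1−M0)/(6·1)=-31/244, b=Δ0−h0·(2M0+M1)/6=1495/244
seg 1: a=2, c=M1/2=-93/244, d=(M2−M1)/(6·2)=-425/488, b=Δ1−h1·(2M1+M2)/6=701/122
seg 2: a=5, c=M2/2=-342/61, d=(M3−M2)/(6·1)=295/61, b=Δ2−h2·(2M2+M3)/6=-380/61
seg 3: a=-2, c=M3/2=543/61, d=(M4−M3)/(6·1)=-181/61, b=Δ3−h3·(2M3+M4)/6=-179/61
t_q=1/4 → seg 0, τ=1/4; S=-4+1495/244·τ+0·τ²+-31/244·τ³=-38575/15616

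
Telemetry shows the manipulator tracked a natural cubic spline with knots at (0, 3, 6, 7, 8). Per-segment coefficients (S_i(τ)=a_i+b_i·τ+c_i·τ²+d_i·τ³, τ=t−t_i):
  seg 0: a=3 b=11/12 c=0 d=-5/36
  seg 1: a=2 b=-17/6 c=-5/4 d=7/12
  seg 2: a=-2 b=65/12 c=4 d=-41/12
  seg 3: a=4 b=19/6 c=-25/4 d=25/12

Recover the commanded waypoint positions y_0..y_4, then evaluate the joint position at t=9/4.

y_0 = S_0(0) = a_0 = 3
y_1 = S_1(0) = a_1 = 2
y_2 = S_2(0) = a_2 = -2
y_3 = S_3(0) = a_3 = 4
y_4 = S_3(1) = 3
t_q=9/4 is in segment 0 (τ=9/4); S_0(τ)=891/256

y_0=3 y_1=2 y_2=-2 y_3=4 y_4=3
S(9/4) = 891/256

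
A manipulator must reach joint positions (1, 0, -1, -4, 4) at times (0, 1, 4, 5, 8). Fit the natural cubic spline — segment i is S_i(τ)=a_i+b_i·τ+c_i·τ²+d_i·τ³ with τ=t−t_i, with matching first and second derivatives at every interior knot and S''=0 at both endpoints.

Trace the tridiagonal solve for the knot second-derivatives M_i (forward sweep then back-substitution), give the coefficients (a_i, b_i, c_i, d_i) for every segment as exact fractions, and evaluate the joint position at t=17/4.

Δ: Δ0=-1, Δ1=-1/3, Δ2=-3, Δ3=8/3
row 1: diag=8, rhs=4; c'=3/8, d'=1/2
row 2: denom=8−3·3/8=55/8; d'=(-16−3·1/2)/(55/8)=-28/11
row 3: denom=8−1·8/55=432/55; d'=(34−1·-28/11)/(432/55)=335/72
back: M3=335/72
back: M2=-28/11−8/55·335/72=-29/9
back: M1=1/2−3/8·-29/9=41/24
M: M0=0, M1=41/24, M2=-29/9, M3=335/72, M4=0
seg 0: a=1, c=M0/2=0, d=(M1−M0)/(6·1)=41/144, b=Δ0−h0·(2M0+M1)/6=-185/144
seg 1: a=0, c=M1/2=41/48, d=(M2−M1)/(6·3)=-355/1296, b=Δ1−h1·(2M1+M2)/6=-31/72
seg 2: a=-1, c=M2/2=-29/18, d=(M3−M2)/(6·1)=21/16, b=Δ2−h2·(2M2+M3)/6=-389/144
seg 3: a=-4, c=M3/2=335/144, d=(M4−M3)/(6·3)=-335/1296, b=Δ3−h3·(2M3+M4)/6=-143/72
t_q=17/4 → seg 2, τ=1/4; S=-1+-389/144·τ+-29/18·τ²+21/16·τ³=-5393/3072

  seg 0: a=1 b=-185/144 c=0 d=41/144
  seg 1: a=0 b=-31/72 c=41/48 d=-355/1296
  seg 2: a=-1 b=-389/144 c=-29/18 d=21/16
  seg 3: a=-4 b=-143/72 c=335/144 d=-335/1296
S(17/4) = -5393/3072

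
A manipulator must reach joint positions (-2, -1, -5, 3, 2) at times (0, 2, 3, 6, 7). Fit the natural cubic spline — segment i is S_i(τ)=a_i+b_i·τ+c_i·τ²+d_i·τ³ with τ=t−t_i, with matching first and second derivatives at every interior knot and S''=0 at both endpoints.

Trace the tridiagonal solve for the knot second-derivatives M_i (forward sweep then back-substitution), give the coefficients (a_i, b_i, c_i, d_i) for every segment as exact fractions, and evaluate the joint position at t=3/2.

  seg 0: a=-2 b=1177/483 c=0 d=-1871/3864
  seg 1: a=-1 b=-3259/966 c=-1871/644 d=629/276
  seg 2: a=-5 b=-4535/1932 c=633/161 d=-4367/5796
  seg 3: a=3 b=869/966 c=-1835/644 d=1835/1932
S(3/2) = 31/1472

Δ: Δ0=1/2, Δ1=-4, Δ2=8/3, Δ3=-1
row 1: diag=6, rhs=-27; c'=1/6, d'=-9/2
row 2: denom=8−1·1/6=47/6; d'=(40−1·-9/2)/(47/6)=267/47
row 3: denom=8−3·18/47=322/47; d'=(-22−3·267/47)/(322/47)=-1835/322
back: M3=-1835/322
back: M2=267/47−18/47·-1835/322=1266/161
back: M1=-9/2−1/6·1266/161=-1871/322
M: M0=0, M1=-1871/322, M2=1266/161, M3=-1835/322, M4=0
seg 0: a=-2, c=M0/2=0, d=(M1−M0)/(6·2)=-1871/3864, b=Δ0−h0·(2M0+M1)/6=1177/483
seg 1: a=-1, c=M1/2=-1871/644, d=(M2−M1)/(6·1)=629/276, b=Δ1−h1·(2M1+M2)/6=-3259/966
seg 2: a=-5, c=M2/2=633/161, d=(M3−M2)/(6·3)=-4367/5796, b=Δ2−h2·(2M2+M3)/6=-4535/1932
seg 3: a=3, c=M3/2=-1835/644, d=(M4−M3)/(6·1)=1835/1932, b=Δ3−h3·(2M3+M4)/6=869/966
t_q=3/2 → seg 0, τ=3/2; S=-2+1177/483·τ+0·τ²+-1871/3864·τ³=31/1472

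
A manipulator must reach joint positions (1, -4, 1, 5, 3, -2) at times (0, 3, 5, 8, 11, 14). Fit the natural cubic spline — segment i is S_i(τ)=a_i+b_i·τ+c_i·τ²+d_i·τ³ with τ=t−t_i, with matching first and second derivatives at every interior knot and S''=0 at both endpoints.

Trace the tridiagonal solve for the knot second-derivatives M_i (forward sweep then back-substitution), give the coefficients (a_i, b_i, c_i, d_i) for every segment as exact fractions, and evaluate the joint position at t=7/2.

Δ: Δ0=-5/3, Δ1=5/2, Δ2=4/3, Δ3=-2/3, Δ4=-5/3
row 1: diag=10, rhs=25; c'=1/5, d'=5/2
row 2: denom=10−2·1/5=48/5; d'=(-7−2·5/2)/(48/5)=-5/4
row 3: denom=12−3·5/16=177/16; d'=(-12−3·-5/4)/(177/16)=-44/59
row 4: denom=12−3·16/59=660/59; d'=(-6−3·-44/59)/(660/59)=-37/110
back: M4=-37/110
back: M3=-44/59−16/59·-37/110=-36/55
back: M2=-5/4−5/16·-36/55=-23/22
back: M1=5/2−1/5·-23/22=149/55
M: M0=0, M1=149/55, M2=-23/22, M3=-36/55, M4=-37/110, M5=0
seg 0: a=1, c=M0/2=0, d=(M1−M0)/(6·3)=149/990, b=Δ0−h0·(2M0+M1)/6=-997/330
seg 1: a=-4, c=M1/2=149/110, d=(M2−M1)/(6·2)=-413/1320, b=Δ1−h1·(2M1+M2)/6=172/165
seg 2: a=1, c=M2/2=-23/44, d=(M3−M2)/(6·3)=43/1980, b=Δ2−h2·(2M2+M3)/6=893/330
seg 3: a=5, c=M3/2=-18/55, d=(M4−M3)/(6·3)=7/396, b=Δ3−h3·(2M3+M4)/6=103/660
seg 4: a=3, c=M4/2=-37/220, d=(M5−M4)/(6·3)=37/1980, b=Δ4−h4·(2M4+M5)/6=-439/330
t_q=7/2 → seg 1, τ=1/2; S=-4+172/165·τ+149/110·τ²+-413/1320·τ³=-11191/3520

  seg 0: a=1 b=-997/330 c=0 d=149/990
  seg 1: a=-4 b=172/165 c=149/110 d=-413/1320
  seg 2: a=1 b=893/330 c=-23/44 d=43/1980
  seg 3: a=5 b=103/660 c=-18/55 d=7/396
  seg 4: a=3 b=-439/330 c=-37/220 d=37/1980
S(7/2) = -11191/3520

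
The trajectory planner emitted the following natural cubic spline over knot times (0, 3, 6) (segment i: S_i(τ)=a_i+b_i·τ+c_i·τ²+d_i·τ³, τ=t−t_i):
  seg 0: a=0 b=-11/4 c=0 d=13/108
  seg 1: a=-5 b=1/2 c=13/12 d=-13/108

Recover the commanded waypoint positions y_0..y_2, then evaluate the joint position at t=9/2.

y_0 = S_0(0) = a_0 = 0
y_1 = S_1(0) = a_1 = -5
y_2 = S_1(3) = 3
t_q=9/2 is in segment 1 (τ=3/2); S_1(τ)=-71/32

y_0=0 y_1=-5 y_2=3
S(9/2) = -71/32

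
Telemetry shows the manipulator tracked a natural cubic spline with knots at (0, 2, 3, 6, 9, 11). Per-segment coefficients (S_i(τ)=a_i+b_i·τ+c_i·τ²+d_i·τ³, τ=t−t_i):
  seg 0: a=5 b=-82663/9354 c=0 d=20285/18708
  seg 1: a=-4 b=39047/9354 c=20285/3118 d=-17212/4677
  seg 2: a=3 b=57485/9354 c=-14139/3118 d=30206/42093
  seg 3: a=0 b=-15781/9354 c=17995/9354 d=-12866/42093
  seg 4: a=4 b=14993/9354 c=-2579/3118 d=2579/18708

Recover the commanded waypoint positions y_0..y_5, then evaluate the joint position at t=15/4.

y_0=5 y_1=-4 y_2=3 y_3=0 y_4=4 y_5=5
S(15/4) = 8358/1559

y_0 = S_0(0) = a_0 = 5
y_1 = S_1(0) = a_1 = -4
y_2 = S_2(0) = a_2 = 3
y_3 = S_3(0) = a_3 = 0
y_4 = S_4(0) = a_4 = 4
y_5 = S_4(2) = 5
t_q=15/4 is in segment 2 (τ=3/4); S_2(τ)=8358/1559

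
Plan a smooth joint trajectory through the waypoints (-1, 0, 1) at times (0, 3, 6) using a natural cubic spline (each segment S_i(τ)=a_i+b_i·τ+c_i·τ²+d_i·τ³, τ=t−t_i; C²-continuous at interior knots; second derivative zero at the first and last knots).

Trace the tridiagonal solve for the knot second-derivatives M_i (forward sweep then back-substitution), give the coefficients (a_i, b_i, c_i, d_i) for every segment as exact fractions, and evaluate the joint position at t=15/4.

Δ: Δ0=1/3, Δ1=1/3
row 1: diag=12, rhs=0; c'=1/4, d'=0
back: M1=0
M: M0=0, M1=0, M2=0
seg 0: a=-1, c=M0/2=0, d=(M1−M0)/(6·3)=0, b=Δ0−h0·(2M0+M1)/6=1/3
seg 1: a=0, c=M1/2=0, d=(M2−M1)/(6·3)=0, b=Δ1−h1·(2M1+M2)/6=1/3
t_q=15/4 → seg 1, τ=3/4; S=0+1/3·τ+0·τ²+0·τ³=1/4

  seg 0: a=-1 b=1/3 c=0 d=0
  seg 1: a=0 b=1/3 c=0 d=0
S(15/4) = 1/4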